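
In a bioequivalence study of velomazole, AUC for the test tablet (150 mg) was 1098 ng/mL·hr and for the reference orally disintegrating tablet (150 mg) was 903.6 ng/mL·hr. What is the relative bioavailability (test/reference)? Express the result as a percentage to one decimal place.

F_rel = 121.5%

F_rel = (AUC_test/D_test) / (AUC_ref/D_ref)
      = (1098/150) / (903.6/150)
      = 7.32 / 6.024 = 1.2151 = 121.51%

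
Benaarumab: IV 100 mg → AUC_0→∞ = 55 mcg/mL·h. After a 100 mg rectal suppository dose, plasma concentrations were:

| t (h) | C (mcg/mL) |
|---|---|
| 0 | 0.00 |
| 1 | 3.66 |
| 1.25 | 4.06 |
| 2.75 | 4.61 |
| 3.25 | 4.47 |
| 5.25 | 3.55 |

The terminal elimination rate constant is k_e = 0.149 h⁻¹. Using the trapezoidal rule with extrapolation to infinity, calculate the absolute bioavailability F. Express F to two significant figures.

F = 0.79

Trapezoidal AUC_0→5.25 (rectal suppository):
  [0→1]: (0.00+3.66)/2 × 1 = 1.83
  [1→1.25]: (3.66+4.06)/2 × 0.25 = 0.965
  [1.25→2.75]: (4.06+4.61)/2 × 1.5 = 6.5025
  [2.75→3.25]: (4.61+4.47)/2 × 0.5 = 2.27
  [3.25→5.25]: (4.47+3.55)/2 × 2 = 8.02
  Sum = 19.5875 mcg/mL·h
Tail: C_last/k_e = 3.55/0.149 = 23.826
AUC_0→∞ (rectal suppository) = 19.5875 + 23.826 = 43.4135 mcg/mL·h
F = (AUC_ev/D_ev)/(AUC_iv/D_iv) = (43.4135/100)/(55/100) = 0.434135/0.55 = 0.7893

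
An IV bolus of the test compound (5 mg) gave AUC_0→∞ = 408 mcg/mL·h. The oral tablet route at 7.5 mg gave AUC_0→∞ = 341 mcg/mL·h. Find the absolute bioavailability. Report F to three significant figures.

F = 0.557

F = (AUC_ev / D_ev) / (AUC_iv / D_iv)
  = (341/7.5) / (408/5)
  = 45.4667 / 81.6 = 0.5572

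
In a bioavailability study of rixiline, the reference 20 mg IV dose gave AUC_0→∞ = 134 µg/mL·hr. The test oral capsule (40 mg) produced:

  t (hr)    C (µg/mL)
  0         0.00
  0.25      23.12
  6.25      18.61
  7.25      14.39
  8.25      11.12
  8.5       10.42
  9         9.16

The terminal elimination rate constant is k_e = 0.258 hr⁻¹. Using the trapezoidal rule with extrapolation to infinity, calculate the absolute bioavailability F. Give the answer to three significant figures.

Trapezoidal AUC_0→9 (oral capsule):
  [0→0.25]: (0.00+23.12)/2 × 0.25 = 2.89
  [0.25→6.25]: (23.12+18.61)/2 × 6 = 125.19
  [6.25→7.25]: (18.61+14.39)/2 × 1 = 16.5
  [7.25→8.25]: (14.39+11.12)/2 × 1 = 12.755
  [8.25→8.5]: (11.12+10.42)/2 × 0.25 = 2.6925
  [8.5→9]: (10.42+9.16)/2 × 0.5 = 4.895
  Sum = 164.9225 µg/mL·hr
Tail: C_last/k_e = 9.16/0.258 = 35.504
AUC_0→∞ (oral capsule) = 164.9225 + 35.504 = 200.4265 µg/mL·hr
F = (AUC_ev/D_ev)/(AUC_iv/D_iv) = (200.4265/40)/(134/20) = 5.0106625/6.7 = 0.7479

F = 0.748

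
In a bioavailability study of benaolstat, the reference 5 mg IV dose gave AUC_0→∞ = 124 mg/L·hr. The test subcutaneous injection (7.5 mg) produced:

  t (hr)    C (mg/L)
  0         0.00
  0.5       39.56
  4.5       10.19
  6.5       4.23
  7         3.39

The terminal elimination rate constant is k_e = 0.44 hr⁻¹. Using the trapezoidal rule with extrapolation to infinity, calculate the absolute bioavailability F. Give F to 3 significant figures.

Trapezoidal AUC_0→7 (subcutaneous injection):
  [0→0.5]: (0.00+39.56)/2 × 0.5 = 9.89
  [0.5→4.5]: (39.56+10.19)/2 × 4 = 99.5
  [4.5→6.5]: (10.19+4.23)/2 × 2 = 14.42
  [6.5→7]: (4.23+3.39)/2 × 0.5 = 1.905
  Sum = 125.715 mg/L·hr
Tail: C_last/k_e = 3.39/0.44 = 7.705
AUC_0→∞ (subcutaneous injection) = 125.715 + 7.705 = 133.42 mg/L·hr
F = (AUC_ev/D_ev)/(AUC_iv/D_iv) = (133.42/7.5)/(124/5) = 17.7893/24.8 = 0.7173

F = 0.717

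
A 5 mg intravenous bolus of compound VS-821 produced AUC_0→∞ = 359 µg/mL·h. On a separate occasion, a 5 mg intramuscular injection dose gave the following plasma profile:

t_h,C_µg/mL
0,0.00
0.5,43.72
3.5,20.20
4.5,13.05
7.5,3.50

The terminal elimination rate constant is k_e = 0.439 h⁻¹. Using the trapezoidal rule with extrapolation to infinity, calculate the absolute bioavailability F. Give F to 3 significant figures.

F = 0.435

Trapezoidal AUC_0→7.5 (intramuscular injection):
  [0→0.5]: (0.00+43.72)/2 × 0.5 = 10.93
  [0.5→3.5]: (43.72+20.20)/2 × 3 = 95.88
  [3.5→4.5]: (20.20+13.05)/2 × 1 = 16.625
  [4.5→7.5]: (13.05+3.50)/2 × 3 = 24.825
  Sum = 148.26 µg/mL·h
Tail: C_last/k_e = 3.50/0.439 = 7.973
AUC_0→∞ (intramuscular injection) = 148.26 + 7.973 = 156.233 µg/mL·h
F = (AUC_ev/D_ev)/(AUC_iv/D_iv) = (156.233/5)/(359/5) = 31.2466/71.8 = 0.4352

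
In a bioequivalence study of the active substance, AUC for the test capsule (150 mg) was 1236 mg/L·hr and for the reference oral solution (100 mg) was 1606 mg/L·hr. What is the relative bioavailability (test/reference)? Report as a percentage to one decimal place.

F_rel = (AUC_test/D_test) / (AUC_ref/D_ref)
      = (1236/150) / (1606/100)
      = 8.24 / 16.06 = 0.5131 = 51.31%

F_rel = 51.3%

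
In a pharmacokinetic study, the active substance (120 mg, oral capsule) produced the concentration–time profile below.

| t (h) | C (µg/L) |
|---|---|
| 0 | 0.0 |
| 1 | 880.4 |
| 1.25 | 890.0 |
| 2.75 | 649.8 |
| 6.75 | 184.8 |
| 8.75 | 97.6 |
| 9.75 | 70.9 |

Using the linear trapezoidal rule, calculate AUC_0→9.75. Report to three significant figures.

Trapezoidal AUC_0→9.75:
  [0→1]: (0.0+880.4)/2 × 1 = 440.2
  [1→1.25]: (880.4+890.0)/2 × 0.25 = 221.3
  [1.25→2.75]: (890.0+649.8)/2 × 1.5 = 1154.85
  [2.75→6.75]: (649.8+184.8)/2 × 4 = 1669.2
  [6.75→8.75]: (184.8+97.6)/2 × 2 = 282.4
  [8.75→9.75]: (97.6+70.9)/2 × 1 = 84.25
  Sum = 3852.2 µg/L·h

AUC = 3850 µg/L·h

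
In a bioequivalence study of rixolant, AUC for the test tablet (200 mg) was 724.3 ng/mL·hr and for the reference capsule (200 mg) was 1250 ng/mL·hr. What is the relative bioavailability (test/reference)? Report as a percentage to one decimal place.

F_rel = (AUC_test/D_test) / (AUC_ref/D_ref)
      = (724.3/200) / (1250/200)
      = 3.6215 / 6.25 = 0.5794 = 57.94%

F_rel = 57.9%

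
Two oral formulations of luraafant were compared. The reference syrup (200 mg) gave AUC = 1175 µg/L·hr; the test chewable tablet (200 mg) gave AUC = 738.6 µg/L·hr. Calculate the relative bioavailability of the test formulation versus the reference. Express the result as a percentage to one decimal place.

F_rel = 62.9%

F_rel = (AUC_test/D_test) / (AUC_ref/D_ref)
      = (738.6/200) / (1175/200)
      = 3.693 / 5.875 = 0.6286 = 62.86%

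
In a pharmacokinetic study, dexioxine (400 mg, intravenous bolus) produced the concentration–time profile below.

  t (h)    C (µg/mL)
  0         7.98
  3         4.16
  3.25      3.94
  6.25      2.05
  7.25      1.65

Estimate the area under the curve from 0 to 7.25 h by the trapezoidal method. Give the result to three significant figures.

Trapezoidal AUC_0→7.25:
  [0→3]: (7.98+4.16)/2 × 3 = 18.21
  [3→3.25]: (4.16+3.94)/2 × 0.25 = 1.0125
  [3.25→6.25]: (3.94+2.05)/2 × 3 = 8.985
  [6.25→7.25]: (2.05+1.65)/2 × 1 = 1.85
  Sum = 30.0575 µg/mL·h

AUC = 30.1 µg/mL·h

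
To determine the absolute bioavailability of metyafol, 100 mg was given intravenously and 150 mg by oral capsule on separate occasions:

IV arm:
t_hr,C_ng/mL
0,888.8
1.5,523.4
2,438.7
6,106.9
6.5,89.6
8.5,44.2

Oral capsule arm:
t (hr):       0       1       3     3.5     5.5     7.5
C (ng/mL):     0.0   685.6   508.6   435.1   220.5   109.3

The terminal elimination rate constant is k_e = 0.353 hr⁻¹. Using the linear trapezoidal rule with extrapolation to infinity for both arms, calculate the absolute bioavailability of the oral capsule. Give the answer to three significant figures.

F = 0.758

Trapezoidal AUC_0→8.5 (IV):
  [0→1.5]: (888.8+523.4)/2 × 1.5 = 1059.15
  [1.5→2]: (523.4+438.7)/2 × 0.5 = 240.525
  [2→6]: (438.7+106.9)/2 × 4 = 1091.2
  [6→6.5]: (106.9+89.6)/2 × 0.5 = 49.125
  [6.5→8.5]: (89.6+44.2)/2 × 2 = 133.8
  Sum = 2573.8 ng/mL·hr
IV tail: 44.2/0.353 = 125.212; AUC_iv,0→∞ = 2573.8 + 125.212 = 2699.012 ng/mL·hr
Trapezoidal AUC_0→7.5 (oral capsule):
  [0→1]: (0.0+685.6)/2 × 1 = 342.8
  [1→3]: (685.6+508.6)/2 × 2 = 1194.2
  [3→3.5]: (508.6+435.1)/2 × 0.5 = 235.925
  [3.5→5.5]: (435.1+220.5)/2 × 2 = 655.6
  [5.5→7.5]: (220.5+109.3)/2 × 2 = 329.8
  Sum = 2758.325 ng/mL·hr
oral capsule tail: 109.3/0.353 = 309.632; AUC_ev,0→∞ = 2758.325 + 309.632 = 3067.957 ng/mL·hr
F = (AUC_ev/D_ev)/(AUC_iv/D_iv) = (3067.957/150)/(2699.012/100) = 20.453/26.99012 = 0.7578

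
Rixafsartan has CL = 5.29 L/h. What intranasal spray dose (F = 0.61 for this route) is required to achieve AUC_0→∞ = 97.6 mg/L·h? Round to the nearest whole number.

Dose = 846 mg

Dose = CL × AUC_0→∞ / F
     = 5.29 × 97.6 / 0.61 = 846.4 mg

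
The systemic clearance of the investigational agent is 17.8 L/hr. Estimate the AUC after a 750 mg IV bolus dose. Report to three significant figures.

AUC = 42.1 mg/L·hr

AUC_0→∞ = Dose_iv / CL
        = 750 / 17.8 = 42.1348 mg/L·hr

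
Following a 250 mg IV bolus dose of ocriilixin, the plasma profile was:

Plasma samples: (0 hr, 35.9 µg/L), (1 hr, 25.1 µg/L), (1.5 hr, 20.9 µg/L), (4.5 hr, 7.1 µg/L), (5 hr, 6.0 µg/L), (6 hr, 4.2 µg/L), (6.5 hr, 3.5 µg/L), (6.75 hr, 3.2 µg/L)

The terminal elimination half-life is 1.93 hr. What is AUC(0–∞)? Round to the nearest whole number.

AUC = 104 µg/L·hr

Trapezoidal AUC_0→6.75:
  [0→1]: (35.9+25.1)/2 × 1 = 30.5
  [1→1.5]: (25.1+20.9)/2 × 0.5 = 11.5
  [1.5→4.5]: (20.9+7.1)/2 × 3 = 42.0
  [4.5→5]: (7.1+6.0)/2 × 0.5 = 3.275
  [5→6]: (6.0+4.2)/2 × 1 = 5.1
  [6→6.5]: (4.2+3.5)/2 × 0.5 = 1.925
  [6.5→6.75]: (3.5+3.2)/2 × 0.25 = 0.8375
  Sum = 95.1375 µg/L·hr
k_e = ln2 / t½ = 0.693147 / 1.93 = 0.3591 hr^-1
Extrapolated tail: C_last / k_e = 3.2 / 0.3591 = 8.911
AUC_0→∞ = 95.1375 + 8.911 = 104.0485 µg/L·hr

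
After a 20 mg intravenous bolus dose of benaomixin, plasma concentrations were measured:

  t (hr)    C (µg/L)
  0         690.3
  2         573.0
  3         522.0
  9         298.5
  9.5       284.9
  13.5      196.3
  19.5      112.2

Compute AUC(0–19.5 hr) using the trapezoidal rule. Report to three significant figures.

AUC = 6310 µg/L·hr

Trapezoidal AUC_0→19.5:
  [0→2]: (690.3+573.0)/2 × 2 = 1263.3
  [2→3]: (573.0+522.0)/2 × 1 = 547.5
  [3→9]: (522.0+298.5)/2 × 6 = 2461.5
  [9→9.5]: (298.5+284.9)/2 × 0.5 = 145.85
  [9.5→13.5]: (284.9+196.3)/2 × 4 = 962.4
  [13.5→19.5]: (196.3+112.2)/2 × 6 = 925.5
  Sum = 6306.05 µg/L·hr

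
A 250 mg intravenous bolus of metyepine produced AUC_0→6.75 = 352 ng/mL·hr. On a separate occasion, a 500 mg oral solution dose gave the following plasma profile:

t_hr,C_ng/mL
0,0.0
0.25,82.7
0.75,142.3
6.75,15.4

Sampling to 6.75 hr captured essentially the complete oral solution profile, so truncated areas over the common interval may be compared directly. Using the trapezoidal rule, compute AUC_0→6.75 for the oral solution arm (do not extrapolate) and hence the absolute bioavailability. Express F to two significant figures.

F = 0.77

Trapezoidal AUC_0→6.75 (oral solution):
  [0→0.25]: (0.0+82.7)/2 × 0.25 = 10.3375
  [0.25→0.75]: (82.7+142.3)/2 × 0.5 = 56.25
  [0.75→6.75]: (142.3+15.4)/2 × 6 = 473.1
  Sum = 539.6875 ng/mL·hr
F = (AUC_ev/D_ev)/(AUC_iv/D_iv) = (539.6875/500)/(352/250) = 1.079375/1.408 = 0.7666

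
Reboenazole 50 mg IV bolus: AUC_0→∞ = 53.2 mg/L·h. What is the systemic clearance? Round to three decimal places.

CL = 0.940 L/h

CL = Dose_iv / AUC_0→∞
   = 50 / 53.2 = 0.93985 L/h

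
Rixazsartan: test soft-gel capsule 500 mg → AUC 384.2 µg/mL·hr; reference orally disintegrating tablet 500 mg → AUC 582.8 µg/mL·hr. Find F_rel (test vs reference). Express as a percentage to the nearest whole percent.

F_rel = (AUC_test/D_test) / (AUC_ref/D_ref)
      = (384.2/500) / (582.8/500)
      = 0.7684 / 1.1656 = 0.6592 = 65.92%

F_rel = 66%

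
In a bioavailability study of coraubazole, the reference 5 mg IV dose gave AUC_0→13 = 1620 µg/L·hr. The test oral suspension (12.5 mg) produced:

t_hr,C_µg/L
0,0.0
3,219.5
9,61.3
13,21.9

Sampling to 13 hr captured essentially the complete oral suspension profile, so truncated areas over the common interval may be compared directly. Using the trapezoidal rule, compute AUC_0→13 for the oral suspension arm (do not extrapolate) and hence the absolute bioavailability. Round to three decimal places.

Trapezoidal AUC_0→13 (oral suspension):
  [0→3]: (0.0+219.5)/2 × 3 = 329.25
  [3→9]: (219.5+61.3)/2 × 6 = 842.4
  [9→13]: (61.3+21.9)/2 × 4 = 166.4
  Sum = 1338.05 µg/L·hr
F = (AUC_ev/D_ev)/(AUC_iv/D_iv) = (1338.05/12.5)/(1620/5) = 107.044/324 = 0.3304

F = 0.330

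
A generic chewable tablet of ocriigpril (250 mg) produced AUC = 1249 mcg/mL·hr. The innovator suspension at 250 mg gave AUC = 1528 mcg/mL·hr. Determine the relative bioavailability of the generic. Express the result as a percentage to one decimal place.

F_rel = (AUC_test/D_test) / (AUC_ref/D_ref)
      = (1249/250) / (1528/250)
      = 4.996 / 6.112 = 0.8174 = 81.74%

F_rel = 81.7%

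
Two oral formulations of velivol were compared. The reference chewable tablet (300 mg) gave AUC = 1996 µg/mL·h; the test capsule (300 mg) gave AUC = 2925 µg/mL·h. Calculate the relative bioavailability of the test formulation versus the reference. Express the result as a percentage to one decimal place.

F_rel = 146.5%

F_rel = (AUC_test/D_test) / (AUC_ref/D_ref)
      = (2925/300) / (1996/300)
      = 9.75 / 6.65333 = 1.4654 = 146.54%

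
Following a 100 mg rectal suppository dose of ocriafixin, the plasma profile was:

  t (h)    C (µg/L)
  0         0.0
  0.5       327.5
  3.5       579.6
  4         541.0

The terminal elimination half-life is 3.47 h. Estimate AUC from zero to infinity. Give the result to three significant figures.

Trapezoidal AUC_0→4:
  [0→0.5]: (0.0+327.5)/2 × 0.5 = 81.875
  [0.5→3.5]: (327.5+579.6)/2 × 3 = 1360.65
  [3.5→4]: (579.6+541.0)/2 × 0.5 = 280.15
  Sum = 1722.675 µg/L·h
k_e = ln2 / t½ = 0.693147 / 3.47 = 0.1998 h^-1
Extrapolated tail: C_last / k_e = 541.0 / 0.1998 = 2707.708
AUC_0→∞ = 1722.675 + 2707.708 = 4430.383 µg/L·h

AUC = 4430 µg/L·h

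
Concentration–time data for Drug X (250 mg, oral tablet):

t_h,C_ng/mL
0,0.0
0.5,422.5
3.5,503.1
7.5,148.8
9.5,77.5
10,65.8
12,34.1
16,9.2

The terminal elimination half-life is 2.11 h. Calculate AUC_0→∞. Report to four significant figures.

AUC = 3274 ng/mL·h

Trapezoidal AUC_0→16:
  [0→0.5]: (0.0+422.5)/2 × 0.5 = 105.625
  [0.5→3.5]: (422.5+503.1)/2 × 3 = 1388.4
  [3.5→7.5]: (503.1+148.8)/2 × 4 = 1303.8
  [7.5→9.5]: (148.8+77.5)/2 × 2 = 226.3
  [9.5→10]: (77.5+65.8)/2 × 0.5 = 35.825
  [10→12]: (65.8+34.1)/2 × 2 = 99.9
  [12→16]: (34.1+9.2)/2 × 4 = 86.6
  Sum = 3246.45 ng/mL·h
k_e = ln2 / t½ = 0.693147 / 2.11 = 0.3285 h^-1
Extrapolated tail: C_last / k_e = 9.2 / 0.3285 = 28.006
AUC_0→∞ = 3246.45 + 28.006 = 3274.456 ng/mL·h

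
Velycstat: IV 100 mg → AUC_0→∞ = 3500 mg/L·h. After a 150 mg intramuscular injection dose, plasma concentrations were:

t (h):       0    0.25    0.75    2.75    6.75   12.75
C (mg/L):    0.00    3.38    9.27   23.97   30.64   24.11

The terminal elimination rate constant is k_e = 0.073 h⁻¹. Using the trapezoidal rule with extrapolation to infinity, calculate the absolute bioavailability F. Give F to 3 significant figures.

Trapezoidal AUC_0→12.75 (intramuscular injection):
  [0→0.25]: (0.00+3.38)/2 × 0.25 = 0.4225
  [0.25→0.75]: (3.38+9.27)/2 × 0.5 = 3.1625
  [0.75→2.75]: (9.27+23.97)/2 × 2 = 33.24
  [2.75→6.75]: (23.97+30.64)/2 × 4 = 109.22
  [6.75→12.75]: (30.64+24.11)/2 × 6 = 164.25
  Sum = 310.295 mg/L·h
Tail: C_last/k_e = 24.11/0.073 = 330.274
AUC_0→∞ (intramuscular injection) = 310.295 + 330.274 = 640.569 mg/L·h
F = (AUC_ev/D_ev)/(AUC_iv/D_iv) = (640.569/150)/(3500/100) = 4.27046/35 = 0.1220

F = 0.122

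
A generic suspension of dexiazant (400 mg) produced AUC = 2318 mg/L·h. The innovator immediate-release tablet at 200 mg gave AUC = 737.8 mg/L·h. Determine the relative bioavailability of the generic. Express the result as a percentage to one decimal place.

F_rel = (AUC_test/D_test) / (AUC_ref/D_ref)
      = (2318/400) / (737.8/200)
      = 5.795 / 3.689 = 1.5709 = 157.09%

F_rel = 157.1%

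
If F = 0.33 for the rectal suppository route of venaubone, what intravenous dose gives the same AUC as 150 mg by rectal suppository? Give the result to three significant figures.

D_iv = 49.5 mg

Systemic exposure from an extravascular dose = F × D_ev, so the equivalent IV dose is F × D_ev.
D_iv = F × D_ev = 0.33 × 150 = 49.5 mg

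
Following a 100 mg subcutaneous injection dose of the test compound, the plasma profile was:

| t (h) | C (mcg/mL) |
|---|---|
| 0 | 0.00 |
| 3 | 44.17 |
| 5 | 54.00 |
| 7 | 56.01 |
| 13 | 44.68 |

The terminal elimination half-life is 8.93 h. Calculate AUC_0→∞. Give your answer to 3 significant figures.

Trapezoidal AUC_0→13:
  [0→3]: (0.00+44.17)/2 × 3 = 66.255
  [3→5]: (44.17+54.00)/2 × 2 = 98.17
  [5→7]: (54.00+56.01)/2 × 2 = 110.01
  [7→13]: (56.01+44.68)/2 × 6 = 302.07
  Sum = 576.505 mcg/mL·h
k_e = ln2 / t½ = 0.693147 / 8.93 = 0.0776 h^-1
Extrapolated tail: C_last / k_e = 44.68 / 0.0776 = 575.773
AUC_0→∞ = 576.505 + 575.773 = 1152.278 mcg/mL·h

AUC = 1150 mcg/mL·h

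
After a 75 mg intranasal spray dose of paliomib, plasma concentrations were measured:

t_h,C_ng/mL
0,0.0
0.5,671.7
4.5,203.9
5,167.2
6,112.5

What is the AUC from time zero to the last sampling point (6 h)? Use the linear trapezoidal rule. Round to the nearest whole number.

Trapezoidal AUC_0→6:
  [0→0.5]: (0.0+671.7)/2 × 0.5 = 167.925
  [0.5→4.5]: (671.7+203.9)/2 × 4 = 1751.2
  [4.5→5]: (203.9+167.2)/2 × 0.5 = 92.775
  [5→6]: (167.2+112.5)/2 × 1 = 139.85
  Sum = 2151.75 ng/mL·h

AUC = 2152 ng/mL·h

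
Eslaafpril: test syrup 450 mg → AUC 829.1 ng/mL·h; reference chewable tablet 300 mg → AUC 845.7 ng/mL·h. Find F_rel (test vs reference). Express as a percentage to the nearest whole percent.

F_rel = 65%

F_rel = (AUC_test/D_test) / (AUC_ref/D_ref)
      = (829.1/450) / (845.7/300)
      = 1.84244 / 2.819 = 0.6536 = 65.36%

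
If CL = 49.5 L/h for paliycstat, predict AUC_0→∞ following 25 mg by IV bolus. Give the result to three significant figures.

AUC = 0.505 mg/L·h

AUC_0→∞ = Dose_iv / CL
        = 25 / 49.5 = 0.505051 mg/L·h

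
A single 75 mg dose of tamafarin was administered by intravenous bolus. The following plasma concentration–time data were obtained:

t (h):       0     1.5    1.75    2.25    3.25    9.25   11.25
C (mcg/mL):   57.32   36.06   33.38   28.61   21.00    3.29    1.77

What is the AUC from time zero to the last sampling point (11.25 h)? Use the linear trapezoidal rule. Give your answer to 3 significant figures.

Trapezoidal AUC_0→11.25:
  [0→1.5]: (57.32+36.06)/2 × 1.5 = 70.035
  [1.5→1.75]: (36.06+33.38)/2 × 0.25 = 8.68
  [1.75→2.25]: (33.38+28.61)/2 × 0.5 = 15.4975
  [2.25→3.25]: (28.61+21.00)/2 × 1 = 24.805
  [3.25→9.25]: (21.00+3.29)/2 × 6 = 72.87
  [9.25→11.25]: (3.29+1.77)/2 × 2 = 5.06
  Sum = 196.9475 mcg/mL·h

AUC = 197 mcg/mL·h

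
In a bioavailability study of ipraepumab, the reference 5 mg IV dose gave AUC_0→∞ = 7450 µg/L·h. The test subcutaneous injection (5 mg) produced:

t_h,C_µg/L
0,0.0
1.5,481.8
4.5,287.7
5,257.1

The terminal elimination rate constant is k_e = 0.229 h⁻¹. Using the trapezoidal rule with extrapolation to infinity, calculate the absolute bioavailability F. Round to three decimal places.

F = 0.372

Trapezoidal AUC_0→5 (subcutaneous injection):
  [0→1.5]: (0.0+481.8)/2 × 1.5 = 361.35
  [1.5→4.5]: (481.8+287.7)/2 × 3 = 1154.25
  [4.5→5]: (287.7+257.1)/2 × 0.5 = 136.2
  Sum = 1651.8 µg/L·h
Tail: C_last/k_e = 257.1/0.229 = 1122.707
AUC_0→∞ (subcutaneous injection) = 1651.8 + 1122.707 = 2774.507 µg/L·h
F = (AUC_ev/D_ev)/(AUC_iv/D_iv) = (2774.507/5)/(7450/5) = 554.9014/1490 = 0.3724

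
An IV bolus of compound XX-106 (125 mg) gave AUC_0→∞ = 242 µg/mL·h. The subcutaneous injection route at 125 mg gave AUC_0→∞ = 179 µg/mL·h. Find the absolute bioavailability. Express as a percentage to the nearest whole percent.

F = 74%

F = (AUC_ev / D_ev) / (AUC_iv / D_iv)
  = (179/125) / (242/125)
  = 1.432 / 1.936 = 0.7397
  = 73.97%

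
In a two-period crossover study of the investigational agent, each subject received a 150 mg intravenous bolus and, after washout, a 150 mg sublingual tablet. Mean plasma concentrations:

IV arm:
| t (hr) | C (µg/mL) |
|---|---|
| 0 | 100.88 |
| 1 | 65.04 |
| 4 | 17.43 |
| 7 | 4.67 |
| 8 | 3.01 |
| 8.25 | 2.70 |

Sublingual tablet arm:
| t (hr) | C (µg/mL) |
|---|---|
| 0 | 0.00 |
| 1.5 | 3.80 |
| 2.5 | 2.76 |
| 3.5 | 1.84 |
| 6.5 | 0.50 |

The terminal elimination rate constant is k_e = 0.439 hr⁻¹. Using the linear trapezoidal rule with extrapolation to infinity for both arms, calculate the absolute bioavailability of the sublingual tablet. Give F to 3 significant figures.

Trapezoidal AUC_0→8.25 (IV):
  [0→1]: (100.88+65.04)/2 × 1 = 82.96
  [1→4]: (65.04+17.43)/2 × 3 = 123.705
  [4→7]: (17.43+4.67)/2 × 3 = 33.15
  [7→8]: (4.67+3.01)/2 × 1 = 3.84
  [8→8.25]: (3.01+2.70)/2 × 0.25 = 0.71375
  Sum = 244.36875 µg/mL·hr
IV tail: 2.70/0.439 = 6.150; AUC_iv,0→∞ = 244.36875 + 6.150 = 250.51875 µg/mL·hr
Trapezoidal AUC_0→6.5 (sublingual tablet):
  [0→1.5]: (0.00+3.80)/2 × 1.5 = 2.85
  [1.5→2.5]: (3.80+2.76)/2 × 1 = 3.28
  [2.5→3.5]: (2.76+1.84)/2 × 1 = 2.3
  [3.5→6.5]: (1.84+0.50)/2 × 3 = 3.51
  Sum = 11.94 µg/mL·hr
sublingual tablet tail: 0.50/0.439 = 1.139; AUC_ev,0→∞ = 11.94 + 1.139 = 13.079 µg/mL·hr
F = (AUC_ev/D_ev)/(AUC_iv/D_iv) = (13.079/150)/(250.51875/150) = 0.0871933/1.670125 = 0.0522

F = 0.0522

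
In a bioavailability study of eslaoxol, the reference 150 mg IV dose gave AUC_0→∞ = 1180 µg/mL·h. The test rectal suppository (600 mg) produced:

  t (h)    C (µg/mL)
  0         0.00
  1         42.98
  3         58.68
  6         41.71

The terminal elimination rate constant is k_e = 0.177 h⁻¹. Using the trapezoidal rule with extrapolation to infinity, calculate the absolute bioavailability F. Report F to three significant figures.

Trapezoidal AUC_0→6 (rectal suppository):
  [0→1]: (0.00+42.98)/2 × 1 = 21.49
  [1→3]: (42.98+58.68)/2 × 2 = 101.66
  [3→6]: (58.68+41.71)/2 × 3 = 150.585
  Sum = 273.735 µg/mL·h
Tail: C_last/k_e = 41.71/0.177 = 235.650
AUC_0→∞ (rectal suppository) = 273.735 + 235.650 = 509.385 µg/mL·h
F = (AUC_ev/D_ev)/(AUC_iv/D_iv) = (509.385/600)/(1180/150) = 0.848975/7.86667 = 0.1079

F = 0.108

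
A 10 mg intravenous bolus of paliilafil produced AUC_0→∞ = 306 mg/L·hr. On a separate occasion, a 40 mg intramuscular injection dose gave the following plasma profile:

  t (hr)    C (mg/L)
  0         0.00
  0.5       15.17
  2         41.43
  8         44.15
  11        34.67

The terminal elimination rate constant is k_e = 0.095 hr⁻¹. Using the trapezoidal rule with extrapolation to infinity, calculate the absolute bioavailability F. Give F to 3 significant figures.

F = 0.642

Trapezoidal AUC_0→11 (intramuscular injection):
  [0→0.5]: (0.00+15.17)/2 × 0.5 = 3.7925
  [0.5→2]: (15.17+41.43)/2 × 1.5 = 42.45
  [2→8]: (41.43+44.15)/2 × 6 = 256.74
  [8→11]: (44.15+34.67)/2 × 3 = 118.23
  Sum = 421.2125 mg/L·hr
Tail: C_last/k_e = 34.67/0.095 = 364.947
AUC_0→∞ (intramuscular injection) = 421.2125 + 364.947 = 786.1595 mg/L·hr
F = (AUC_ev/D_ev)/(AUC_iv/D_iv) = (786.1595/40)/(306/10) = 19.654/30.6 = 0.6423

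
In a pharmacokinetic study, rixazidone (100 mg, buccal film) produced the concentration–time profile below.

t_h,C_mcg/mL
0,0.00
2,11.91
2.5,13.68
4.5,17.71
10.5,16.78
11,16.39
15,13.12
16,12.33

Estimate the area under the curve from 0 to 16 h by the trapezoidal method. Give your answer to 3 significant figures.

Trapezoidal AUC_0→16:
  [0→2]: (0.00+11.91)/2 × 2 = 11.91
  [2→2.5]: (11.91+13.68)/2 × 0.5 = 6.3975
  [2.5→4.5]: (13.68+17.71)/2 × 2 = 31.39
  [4.5→10.5]: (17.71+16.78)/2 × 6 = 103.47
  [10.5→11]: (16.78+16.39)/2 × 0.5 = 8.2925
  [11→15]: (16.39+13.12)/2 × 4 = 59.02
  [15→16]: (13.12+12.33)/2 × 1 = 12.725
  Sum = 233.205 mcg/mL·h

AUC = 233 mcg/mL·h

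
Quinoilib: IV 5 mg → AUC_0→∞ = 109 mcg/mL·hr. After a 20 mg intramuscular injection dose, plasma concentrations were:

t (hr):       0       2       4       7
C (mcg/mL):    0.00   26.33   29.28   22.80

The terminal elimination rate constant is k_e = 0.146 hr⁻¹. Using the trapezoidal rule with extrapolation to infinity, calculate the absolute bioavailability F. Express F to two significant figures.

Trapezoidal AUC_0→7 (intramuscular injection):
  [0→2]: (0.00+26.33)/2 × 2 = 26.33
  [2→4]: (26.33+29.28)/2 × 2 = 55.61
  [4→7]: (29.28+22.80)/2 × 3 = 78.12
  Sum = 160.06 mcg/mL·hr
Tail: C_last/k_e = 22.80/0.146 = 156.164
AUC_0→∞ (intramuscular injection) = 160.06 + 156.164 = 316.224 mcg/mL·hr
F = (AUC_ev/D_ev)/(AUC_iv/D_iv) = (316.224/20)/(109/5) = 15.8112/21.8 = 0.7253

F = 0.73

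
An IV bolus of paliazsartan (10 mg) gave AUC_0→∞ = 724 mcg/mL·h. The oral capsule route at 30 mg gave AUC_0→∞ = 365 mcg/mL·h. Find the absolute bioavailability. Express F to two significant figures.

F = (AUC_ev / D_ev) / (AUC_iv / D_iv)
  = (365/30) / (724/10)
  = 12.1667 / 72.4 = 0.1680

F = 0.17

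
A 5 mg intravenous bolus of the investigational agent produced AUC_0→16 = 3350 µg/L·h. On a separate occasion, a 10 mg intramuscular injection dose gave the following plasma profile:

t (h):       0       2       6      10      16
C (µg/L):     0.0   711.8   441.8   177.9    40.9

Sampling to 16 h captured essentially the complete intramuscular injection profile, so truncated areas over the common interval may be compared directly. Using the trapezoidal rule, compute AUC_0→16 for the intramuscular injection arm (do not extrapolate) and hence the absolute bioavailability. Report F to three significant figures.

F = 0.734

Trapezoidal AUC_0→16 (intramuscular injection):
  [0→2]: (0.0+711.8)/2 × 2 = 711.8
  [2→6]: (711.8+441.8)/2 × 4 = 2307.2
  [6→10]: (441.8+177.9)/2 × 4 = 1239.4
  [10→16]: (177.9+40.9)/2 × 6 = 656.4
  Sum = 4914.8 µg/L·h
F = (AUC_ev/D_ev)/(AUC_iv/D_iv) = (4914.8/10)/(3350/5) = 491.48/670 = 0.7336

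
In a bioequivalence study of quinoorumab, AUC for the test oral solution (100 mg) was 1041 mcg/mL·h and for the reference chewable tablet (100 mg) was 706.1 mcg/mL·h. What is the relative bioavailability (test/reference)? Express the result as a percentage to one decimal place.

F_rel = (AUC_test/D_test) / (AUC_ref/D_ref)
      = (1041/100) / (706.1/100)
      = 10.41 / 7.061 = 1.4743 = 147.43%

F_rel = 147.4%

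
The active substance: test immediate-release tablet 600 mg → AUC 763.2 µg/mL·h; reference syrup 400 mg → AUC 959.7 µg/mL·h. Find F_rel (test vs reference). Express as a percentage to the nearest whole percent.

F_rel = 53%

F_rel = (AUC_test/D_test) / (AUC_ref/D_ref)
      = (763.2/600) / (959.7/400)
      = 1.272 / 2.39925 = 0.5302 = 53.02%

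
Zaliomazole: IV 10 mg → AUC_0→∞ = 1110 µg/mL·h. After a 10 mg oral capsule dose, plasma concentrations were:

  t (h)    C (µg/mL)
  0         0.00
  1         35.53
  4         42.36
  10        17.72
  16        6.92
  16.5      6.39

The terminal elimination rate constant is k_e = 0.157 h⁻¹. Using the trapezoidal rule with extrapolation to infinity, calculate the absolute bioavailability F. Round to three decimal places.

Trapezoidal AUC_0→16.5 (oral capsule):
  [0→1]: (0.00+35.53)/2 × 1 = 17.765
  [1→4]: (35.53+42.36)/2 × 3 = 116.835
  [4→10]: (42.36+17.72)/2 × 6 = 180.24
  [10→16]: (17.72+6.92)/2 × 6 = 73.92
  [16→16.5]: (6.92+6.39)/2 × 0.5 = 3.3275
  Sum = 392.0875 µg/mL·h
Tail: C_last/k_e = 6.39/0.157 = 40.701
AUC_0→∞ (oral capsule) = 392.0875 + 40.701 = 432.7885 µg/mL·h
F = (AUC_ev/D_ev)/(AUC_iv/D_iv) = (432.7885/10)/(1110/10) = 43.27885/111 = 0.3899

F = 0.390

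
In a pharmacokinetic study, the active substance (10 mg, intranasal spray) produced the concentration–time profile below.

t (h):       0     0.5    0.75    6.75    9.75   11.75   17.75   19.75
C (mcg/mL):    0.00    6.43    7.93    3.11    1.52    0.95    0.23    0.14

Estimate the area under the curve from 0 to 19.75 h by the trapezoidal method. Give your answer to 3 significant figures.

AUC = 49.8 mcg/mL·h

Trapezoidal AUC_0→19.75:
  [0→0.5]: (0.00+6.43)/2 × 0.5 = 1.6075
  [0.5→0.75]: (6.43+7.93)/2 × 0.25 = 1.795
  [0.75→6.75]: (7.93+3.11)/2 × 6 = 33.12
  [6.75→9.75]: (3.11+1.52)/2 × 3 = 6.945
  [9.75→11.75]: (1.52+0.95)/2 × 2 = 2.47
  [11.75→17.75]: (0.95+0.23)/2 × 6 = 3.54
  [17.75→19.75]: (0.23+0.14)/2 × 2 = 0.37
  Sum = 49.8475 mcg/mL·h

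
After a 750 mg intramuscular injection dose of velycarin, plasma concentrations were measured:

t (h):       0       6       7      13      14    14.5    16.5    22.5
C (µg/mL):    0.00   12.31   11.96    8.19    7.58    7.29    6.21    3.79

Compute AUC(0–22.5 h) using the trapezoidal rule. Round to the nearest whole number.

AUC = 165 µg/mL·h

Trapezoidal AUC_0→22.5:
  [0→6]: (0.00+12.31)/2 × 6 = 36.93
  [6→7]: (12.31+11.96)/2 × 1 = 12.135
  [7→13]: (11.96+8.19)/2 × 6 = 60.45
  [13→14]: (8.19+7.58)/2 × 1 = 7.885
  [14→14.5]: (7.58+7.29)/2 × 0.5 = 3.7175
  [14.5→16.5]: (7.29+6.21)/2 × 2 = 13.5
  [16.5→22.5]: (6.21+3.79)/2 × 6 = 30.0
  Sum = 164.6175 µg/mL·h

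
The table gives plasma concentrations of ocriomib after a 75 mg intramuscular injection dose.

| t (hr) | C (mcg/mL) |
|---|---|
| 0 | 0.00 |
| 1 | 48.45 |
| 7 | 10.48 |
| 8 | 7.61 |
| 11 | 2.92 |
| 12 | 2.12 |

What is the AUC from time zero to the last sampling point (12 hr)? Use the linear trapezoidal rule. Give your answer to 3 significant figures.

Trapezoidal AUC_0→12:
  [0→1]: (0.00+48.45)/2 × 1 = 24.225
  [1→7]: (48.45+10.48)/2 × 6 = 176.79
  [7→8]: (10.48+7.61)/2 × 1 = 9.045
  [8→11]: (7.61+2.92)/2 × 3 = 15.795
  [11→12]: (2.92+2.12)/2 × 1 = 2.52
  Sum = 228.375 mcg/mL·hr

AUC = 228 mcg/mL·hr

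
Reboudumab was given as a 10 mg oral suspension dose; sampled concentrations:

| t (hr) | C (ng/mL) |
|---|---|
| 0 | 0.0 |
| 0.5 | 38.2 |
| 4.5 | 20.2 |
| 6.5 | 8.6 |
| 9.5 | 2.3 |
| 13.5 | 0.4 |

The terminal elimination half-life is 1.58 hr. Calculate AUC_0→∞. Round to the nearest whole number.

AUC = 178 ng/mL·hr

Trapezoidal AUC_0→13.5:
  [0→0.5]: (0.0+38.2)/2 × 0.5 = 9.55
  [0.5→4.5]: (38.2+20.2)/2 × 4 = 116.8
  [4.5→6.5]: (20.2+8.6)/2 × 2 = 28.8
  [6.5→9.5]: (8.6+2.3)/2 × 3 = 16.35
  [9.5→13.5]: (2.3+0.4)/2 × 4 = 5.4
  Sum = 176.9 ng/mL·hr
k_e = ln2 / t½ = 0.693147 / 1.58 = 0.4387 hr^-1
Extrapolated tail: C_last / k_e = 0.4 / 0.4387 = 0.912
AUC_0→∞ = 176.9 + 0.912 = 177.812 ng/mL·hr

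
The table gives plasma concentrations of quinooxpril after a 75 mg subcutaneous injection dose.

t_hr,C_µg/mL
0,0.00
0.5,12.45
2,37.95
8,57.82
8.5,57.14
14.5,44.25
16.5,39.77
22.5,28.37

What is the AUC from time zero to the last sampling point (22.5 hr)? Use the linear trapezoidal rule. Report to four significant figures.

Trapezoidal AUC_0→22.5:
  [0→0.5]: (0.00+12.45)/2 × 0.5 = 3.1125
  [0.5→2]: (12.45+37.95)/2 × 1.5 = 37.8
  [2→8]: (37.95+57.82)/2 × 6 = 287.31
  [8→8.5]: (57.82+57.14)/2 × 0.5 = 28.74
  [8.5→14.5]: (57.14+44.25)/2 × 6 = 304.17
  [14.5→16.5]: (44.25+39.77)/2 × 2 = 84.02
  [16.5→22.5]: (39.77+28.37)/2 × 6 = 204.42
  Sum = 949.5725 µg/mL·hr

AUC = 949.6 µg/mL·hr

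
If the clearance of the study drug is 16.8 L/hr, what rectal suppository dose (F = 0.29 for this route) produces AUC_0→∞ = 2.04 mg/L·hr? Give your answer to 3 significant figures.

Dose = 118 mg

Dose = CL × AUC_0→∞ / F
     = 16.8 × 2.04 / 0.29 = 118.179 mg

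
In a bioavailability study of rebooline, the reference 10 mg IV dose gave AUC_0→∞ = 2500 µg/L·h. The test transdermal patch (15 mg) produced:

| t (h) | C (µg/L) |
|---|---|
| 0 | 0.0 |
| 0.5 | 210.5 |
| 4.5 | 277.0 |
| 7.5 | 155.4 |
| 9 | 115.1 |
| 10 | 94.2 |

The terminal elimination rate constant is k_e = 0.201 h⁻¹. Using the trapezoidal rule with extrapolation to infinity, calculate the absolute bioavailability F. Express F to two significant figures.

F = 0.65

Trapezoidal AUC_0→10 (transdermal patch):
  [0→0.5]: (0.0+210.5)/2 × 0.5 = 52.625
  [0.5→4.5]: (210.5+277.0)/2 × 4 = 975.0
  [4.5→7.5]: (277.0+155.4)/2 × 3 = 648.6
  [7.5→9]: (155.4+115.1)/2 × 1.5 = 202.875
  [9→10]: (115.1+94.2)/2 × 1 = 104.65
  Sum = 1983.75 µg/L·h
Tail: C_last/k_e = 94.2/0.201 = 468.657
AUC_0→∞ (transdermal patch) = 1983.75 + 468.657 = 2452.407 µg/L·h
F = (AUC_ev/D_ev)/(AUC_iv/D_iv) = (2452.407/15)/(2500/10) = 163.4938/250 = 0.6540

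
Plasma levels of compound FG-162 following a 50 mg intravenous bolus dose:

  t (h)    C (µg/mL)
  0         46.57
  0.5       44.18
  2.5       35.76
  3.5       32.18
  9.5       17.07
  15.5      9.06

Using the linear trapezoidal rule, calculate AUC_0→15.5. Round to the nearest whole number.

AUC = 363 µg/mL·h

Trapezoidal AUC_0→15.5:
  [0→0.5]: (46.57+44.18)/2 × 0.5 = 22.6875
  [0.5→2.5]: (44.18+35.76)/2 × 2 = 79.94
  [2.5→3.5]: (35.76+32.18)/2 × 1 = 33.97
  [3.5→9.5]: (32.18+17.07)/2 × 6 = 147.75
  [9.5→15.5]: (17.07+9.06)/2 × 6 = 78.39
  Sum = 362.7375 µg/mL·h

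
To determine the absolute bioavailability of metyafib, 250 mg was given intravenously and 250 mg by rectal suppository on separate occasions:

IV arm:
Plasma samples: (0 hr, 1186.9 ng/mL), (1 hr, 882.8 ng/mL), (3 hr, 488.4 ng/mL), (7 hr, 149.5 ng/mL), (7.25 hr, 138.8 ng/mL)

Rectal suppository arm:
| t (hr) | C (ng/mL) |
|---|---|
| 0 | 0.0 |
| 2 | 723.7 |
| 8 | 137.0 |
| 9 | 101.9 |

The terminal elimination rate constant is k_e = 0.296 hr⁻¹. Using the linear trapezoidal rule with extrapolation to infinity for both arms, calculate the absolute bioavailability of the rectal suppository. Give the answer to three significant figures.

F = 0.900

Trapezoidal AUC_0→7.25 (IV):
  [0→1]: (1186.9+882.8)/2 × 1 = 1034.85
  [1→3]: (882.8+488.4)/2 × 2 = 1371.2
  [3→7]: (488.4+149.5)/2 × 4 = 1275.8
  [7→7.25]: (149.5+138.8)/2 × 0.25 = 36.0375
  Sum = 3717.8875 ng/mL·hr
IV tail: 138.8/0.296 = 468.919; AUC_iv,0→∞ = 3717.8875 + 468.919 = 4186.8065 ng/mL·hr
Trapezoidal AUC_0→9 (rectal suppository):
  [0→2]: (0.0+723.7)/2 × 2 = 723.7
  [2→8]: (723.7+137.0)/2 × 6 = 2582.1
  [8→9]: (137.0+101.9)/2 × 1 = 119.45
  Sum = 3425.25 ng/mL·hr
rectal suppository tail: 101.9/0.296 = 344.257; AUC_ev,0→∞ = 3425.25 + 344.257 = 3769.507 ng/mL·hr
F = (AUC_ev/D_ev)/(AUC_iv/D_iv) = (3769.507/250)/(4186.8065/250) = 15.078028/16.747226 = 0.9003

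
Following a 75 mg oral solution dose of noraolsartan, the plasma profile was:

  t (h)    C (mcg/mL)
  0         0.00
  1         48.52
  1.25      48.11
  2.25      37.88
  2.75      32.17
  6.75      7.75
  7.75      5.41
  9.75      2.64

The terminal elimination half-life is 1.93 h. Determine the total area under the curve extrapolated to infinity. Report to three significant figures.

AUC = 199 mcg/mL·h

Trapezoidal AUC_0→9.75:
  [0→1]: (0.00+48.52)/2 × 1 = 24.26
  [1→1.25]: (48.52+48.11)/2 × 0.25 = 12.07875
  [1.25→2.25]: (48.11+37.88)/2 × 1 = 42.995
  [2.25→2.75]: (37.88+32.17)/2 × 0.5 = 17.5125
  [2.75→6.75]: (32.17+7.75)/2 × 4 = 79.84
  [6.75→7.75]: (7.75+5.41)/2 × 1 = 6.58
  [7.75→9.75]: (5.41+2.64)/2 × 2 = 8.05
  Sum = 191.31625 mcg/mL·h
k_e = ln2 / t½ = 0.693147 / 1.93 = 0.3591 h^-1
Extrapolated tail: C_last / k_e = 2.64 / 0.3591 = 7.352
AUC_0→∞ = 191.31625 + 7.352 = 198.66825 mcg/mL·h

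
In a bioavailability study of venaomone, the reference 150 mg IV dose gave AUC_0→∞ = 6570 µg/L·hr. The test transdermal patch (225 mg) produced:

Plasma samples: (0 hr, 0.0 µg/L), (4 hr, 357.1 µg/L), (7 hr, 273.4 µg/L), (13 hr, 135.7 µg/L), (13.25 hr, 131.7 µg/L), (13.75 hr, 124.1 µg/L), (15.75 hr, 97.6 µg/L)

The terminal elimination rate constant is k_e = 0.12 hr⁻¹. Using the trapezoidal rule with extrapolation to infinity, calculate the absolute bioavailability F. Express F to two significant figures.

Trapezoidal AUC_0→15.75 (transdermal patch):
  [0→4]: (0.0+357.1)/2 × 4 = 714.2
  [4→7]: (357.1+273.4)/2 × 3 = 945.75
  [7→13]: (273.4+135.7)/2 × 6 = 1227.3
  [13→13.25]: (135.7+131.7)/2 × 0.25 = 33.425
  [13.25→13.75]: (131.7+124.1)/2 × 0.5 = 63.95
  [13.75→15.75]: (124.1+97.6)/2 × 2 = 221.7
  Sum = 3206.325 µg/L·hr
Tail: C_last/k_e = 97.6/0.12 = 813.333
AUC_0→∞ (transdermal patch) = 3206.325 + 813.333 = 4019.658 µg/L·hr
F = (AUC_ev/D_ev)/(AUC_iv/D_iv) = (4019.658/225)/(6570/150) = 17.8651/43.8 = 0.4079

F = 0.41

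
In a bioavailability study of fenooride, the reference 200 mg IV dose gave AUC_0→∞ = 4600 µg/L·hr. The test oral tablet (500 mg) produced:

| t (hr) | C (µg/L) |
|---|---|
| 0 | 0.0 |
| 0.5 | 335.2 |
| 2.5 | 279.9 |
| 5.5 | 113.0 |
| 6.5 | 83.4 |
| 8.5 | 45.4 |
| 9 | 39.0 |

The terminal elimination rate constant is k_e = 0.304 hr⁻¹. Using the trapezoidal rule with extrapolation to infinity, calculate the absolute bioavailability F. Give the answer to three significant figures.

F = 0.145

Trapezoidal AUC_0→9 (oral tablet):
  [0→0.5]: (0.0+335.2)/2 × 0.5 = 83.8
  [0.5→2.5]: (335.2+279.9)/2 × 2 = 615.1
  [2.5→5.5]: (279.9+113.0)/2 × 3 = 589.35
  [5.5→6.5]: (113.0+83.4)/2 × 1 = 98.2
  [6.5→8.5]: (83.4+45.4)/2 × 2 = 128.8
  [8.5→9]: (45.4+39.0)/2 × 0.5 = 21.1
  Sum = 1536.35 µg/L·hr
Tail: C_last/k_e = 39.0/0.304 = 128.289
AUC_0→∞ (oral tablet) = 1536.35 + 128.289 = 1664.639 µg/L·hr
F = (AUC_ev/D_ev)/(AUC_iv/D_iv) = (1664.639/500)/(4600/200) = 3.329278/23 = 0.1448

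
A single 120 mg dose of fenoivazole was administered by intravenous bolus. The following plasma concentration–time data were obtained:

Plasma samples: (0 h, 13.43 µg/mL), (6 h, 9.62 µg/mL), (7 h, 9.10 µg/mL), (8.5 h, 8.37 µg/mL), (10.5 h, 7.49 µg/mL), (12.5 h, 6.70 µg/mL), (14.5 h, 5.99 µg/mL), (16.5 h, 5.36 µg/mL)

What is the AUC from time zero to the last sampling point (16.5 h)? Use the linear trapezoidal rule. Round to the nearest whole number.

AUC = 146 µg/mL·h

Trapezoidal AUC_0→16.5:
  [0→6]: (13.43+9.62)/2 × 6 = 69.15
  [6→7]: (9.62+9.10)/2 × 1 = 9.36
  [7→8.5]: (9.10+8.37)/2 × 1.5 = 13.1025
  [8.5→10.5]: (8.37+7.49)/2 × 2 = 15.86
  [10.5→12.5]: (7.49+6.70)/2 × 2 = 14.19
  [12.5→14.5]: (6.70+5.99)/2 × 2 = 12.69
  [14.5→16.5]: (5.99+5.36)/2 × 2 = 11.35
  Sum = 145.7025 µg/mL·h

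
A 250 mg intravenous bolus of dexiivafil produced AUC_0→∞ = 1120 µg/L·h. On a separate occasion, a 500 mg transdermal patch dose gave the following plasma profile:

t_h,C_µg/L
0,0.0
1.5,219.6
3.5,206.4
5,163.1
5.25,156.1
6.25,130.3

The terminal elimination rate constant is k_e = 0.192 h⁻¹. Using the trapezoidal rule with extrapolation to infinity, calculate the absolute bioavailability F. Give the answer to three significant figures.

Trapezoidal AUC_0→6.25 (transdermal patch):
  [0→1.5]: (0.0+219.6)/2 × 1.5 = 164.7
  [1.5→3.5]: (219.6+206.4)/2 × 2 = 426.0
  [3.5→5]: (206.4+163.1)/2 × 1.5 = 277.125
  [5→5.25]: (163.1+156.1)/2 × 0.25 = 39.9
  [5.25→6.25]: (156.1+130.3)/2 × 1 = 143.2
  Sum = 1050.925 µg/L·h
Tail: C_last/k_e = 130.3/0.192 = 678.646
AUC_0→∞ (transdermal patch) = 1050.925 + 678.646 = 1729.571 µg/L·h
F = (AUC_ev/D_ev)/(AUC_iv/D_iv) = (1729.571/500)/(1120/250) = 3.459142/4.48 = 0.7721

F = 0.772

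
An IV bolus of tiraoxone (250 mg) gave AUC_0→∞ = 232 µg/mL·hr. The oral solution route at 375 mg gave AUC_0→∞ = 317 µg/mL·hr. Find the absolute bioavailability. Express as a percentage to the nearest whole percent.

F = 91%

F = (AUC_ev / D_ev) / (AUC_iv / D_iv)
  = (317/375) / (232/250)
  = 0.845333 / 0.928 = 0.9109
  = 91.09%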